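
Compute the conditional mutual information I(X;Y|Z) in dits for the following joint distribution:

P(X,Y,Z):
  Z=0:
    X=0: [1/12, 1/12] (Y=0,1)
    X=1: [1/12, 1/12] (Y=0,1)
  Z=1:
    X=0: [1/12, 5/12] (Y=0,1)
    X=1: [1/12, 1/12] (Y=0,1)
0.0148 dits

Conditional mutual information: I(X;Y|Z) = H(X|Z) + H(Y|Z) - H(X,Y|Z)

H(Z) = 0.2764
H(X,Z) = 0.5396 → H(X|Z) = 0.2632
H(Y,Z) = 0.5396 → H(Y|Z) = 0.2632
H(X,Y,Z) = 0.7879 → H(X,Y|Z) = 0.5115

I(X;Y|Z) = 0.2632 + 0.2632 - 0.5115 = 0.0148 dits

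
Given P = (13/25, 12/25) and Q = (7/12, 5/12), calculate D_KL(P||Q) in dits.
0.0035 dits

KL divergence: D_KL(P||Q) = Σ p(x) log(p(x)/q(x))

Computing term by term:
  x=0: 13/25 × log_10[(13/25)/(7/12)] = 13/25 × -0.0499 = -0.0260
  x=1: 12/25 × log_10[(12/25)/(5/12)] = 12/25 × 0.0615 = 0.0295

D_KL(P||Q) = 0.0035 dits

Note: KL divergence is always non-negative and equals 0 iff P = Q.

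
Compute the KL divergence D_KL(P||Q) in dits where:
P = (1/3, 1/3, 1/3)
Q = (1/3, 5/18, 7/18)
0.0041 dits

KL divergence: D_KL(P||Q) = Σ p(x) log(p(x)/q(x))

Computing term by term:
  x=0: 1/3 × log_10[(1/3)/(1/3)] = 1/3 × 0.0000 = 0.0000
  x=1: 1/3 × log_10[(1/3)/(5/18)] = 1/3 × 0.0792 = 0.0264
  x=2: 1/3 × log_10[(1/3)/(7/18)] = 1/3 × -0.0669 = -0.0223

D_KL(P||Q) = 0.0041 dits

Note: KL divergence is always non-negative and equals 0 iff P = Q.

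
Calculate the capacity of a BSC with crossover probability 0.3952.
0.0319 bits

For a binary symmetric channel (BSC) with error probability p:
Capacity C = 1 - H(p) bits per symbol

where H(p) = -p log₂(p) - (1-p) log₂(1-p) is the binary entropy function.

H(0.3952) = 0.9681 bits
C = 1 - 0.9681 = 0.0319 bits per symbol

This means we can reliably transmit up to 0.0319 bits of information per channel use.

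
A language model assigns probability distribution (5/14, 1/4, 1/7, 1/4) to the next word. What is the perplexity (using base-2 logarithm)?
3.8147

Perplexity is 2^H (or exp(H) for natural log).

First, H = -Σ p log p = 1.9316 bits
Perplexity = 2^1.9316 = 3.8147

Interpretation: The model's uncertainty is equivalent to choosing uniformly among 3.8 options.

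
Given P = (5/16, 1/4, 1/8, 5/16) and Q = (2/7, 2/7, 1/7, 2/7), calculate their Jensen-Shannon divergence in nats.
0.0015 nats

Jensen-Shannon divergence is:
JSD(P||Q) = 0.5 × D_KL(P||M) + 0.5 × D_KL(Q||M)
where M = 0.5 × (P + Q) is the mixture distribution.

M = 0.5 × (5/16, 1/4, 1/8, 5/16) + 0.5 × (2/7, 2/7, 1/7, 2/7) = (0.299107, 0.267857, 0.133929, 0.299107)

D_KL(P||M) = 0.0015 nats
D_KL(Q||M) = 0.0015 nats

JSD(P||Q) = 0.5 × 0.0015 + 0.5 × 0.0015 = 0.0015 nats

Unlike KL divergence, JSD is symmetric and bounded: 0 ≤ JSD ≤ log(2).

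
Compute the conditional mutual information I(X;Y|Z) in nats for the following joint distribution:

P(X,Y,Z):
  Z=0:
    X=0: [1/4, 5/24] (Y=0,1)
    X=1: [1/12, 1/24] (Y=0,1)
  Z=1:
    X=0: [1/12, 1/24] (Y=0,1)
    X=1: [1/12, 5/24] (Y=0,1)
0.0294 nats

Conditional mutual information: I(X;Y|Z) = H(X|Z) + H(Y|Z) - H(X,Y|Z)

H(Z) = 0.6792
H(X,Z) = 1.2368 → H(X|Z) = 0.5576
H(Y,Z) = 1.3580 → H(Y|Z) = 0.6788
H(X,Y,Z) = 1.8862 → H(X,Y|Z) = 1.2070

I(X;Y|Z) = 0.5576 + 0.6788 - 1.2070 = 0.0294 nats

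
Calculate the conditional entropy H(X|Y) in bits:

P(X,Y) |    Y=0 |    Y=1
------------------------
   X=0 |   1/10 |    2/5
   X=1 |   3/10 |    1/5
0.8755 bits

Using the chain rule: H(X|Y) = H(X,Y) - H(Y)

First, compute H(X,Y) = 1.8464 bits

Marginal P(Y) = (2/5, 3/5)
H(Y) = 0.9710 bits

H(X|Y) = H(X,Y) - H(Y) = 1.8464 - 0.9710 = 0.8755 bits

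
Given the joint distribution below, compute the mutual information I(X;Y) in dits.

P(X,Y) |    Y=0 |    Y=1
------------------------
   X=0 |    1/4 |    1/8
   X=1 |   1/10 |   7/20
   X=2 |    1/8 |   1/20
0.0478 dits

Mutual information: I(X;Y) = H(X) + H(Y) - H(X,Y)

Marginals:
P(X) = (3/8, 9/20, 7/40), H(X) = 0.4483 dits
P(Y) = (19/40, 21/40), H(Y) = 0.3005 dits

Joint entropy: H(X,Y) = 0.7009 dits

I(X;Y) = 0.4483 + 0.3005 - 0.7009 = 0.0478 dits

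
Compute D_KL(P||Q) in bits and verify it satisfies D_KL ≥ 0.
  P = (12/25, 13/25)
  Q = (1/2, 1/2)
0.0012 bits

KL divergence satisfies the Gibbs inequality: D_KL(P||Q) ≥ 0 for all distributions P, Q.

D_KL(P||Q) = Σ p(x) log(p(x)/q(x))
Term by term:
  x=0: 12/25 × log_2[(12/25)/(1/2)] = -0.0283
  x=1: 13/25 × log_2[(13/25)/(1/2)] = 0.0294
D_KL(P||Q) = 0.0012 bits

D_KL(P||Q) = 0.0012 ≥ 0 ✓

This non-negativity is a fundamental property: relative entropy cannot be negative because it measures how different Q is from P.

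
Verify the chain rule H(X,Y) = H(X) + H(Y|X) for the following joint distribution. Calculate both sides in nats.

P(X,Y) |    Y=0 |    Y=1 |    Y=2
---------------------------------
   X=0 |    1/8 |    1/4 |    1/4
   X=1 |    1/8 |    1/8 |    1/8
H(X,Y) = 1.7329, H(X) = 0.6616, H(Y|X) = 1.0713 (all in nats)

Chain rule: H(X,Y) = H(X) + H(Y|X)

Left side — joint entropy directly:
H(X,Y) = -Σ p(x,y) log p(x,y) = 1.7329 nats

Right side — compute H(Y|X) from the conditional distributions:
P(X) = (5/8, 3/8), so H(X) = 0.6616 nats
H(Y|X) = Σ_x P(X=x) · H(Y|X=x):
  P(Y|X=0) = (1/5, 2/5, 2/5), H(Y|X=0) = 1.0549, weight P(X=0) = 5/8
  P(Y|X=1) = (1/3, 1/3, 1/3), H(Y|X=1) = 1.0986, weight P(X=1) = 3/8
H(Y|X) = 1.0713 nats

H(X) + H(Y|X) = 0.6616 + 1.0713 = 1.7329 nats

Both sides equal 1.7329 nats. ✓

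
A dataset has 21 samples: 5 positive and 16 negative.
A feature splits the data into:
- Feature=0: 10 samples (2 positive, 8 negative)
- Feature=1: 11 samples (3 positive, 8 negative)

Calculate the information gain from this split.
0.0053 bits

Information Gain = H(Y) - H(Y|Feature)

Before split:
P(positive) = 5/21 = 0.2381
H(Y) = 0.7919 bits

After split:
Feature=0: H = 0.7219 bits (weight = 10/21)
Feature=1: H = 0.8454 bits (weight = 11/21)
H(Y|Feature) = (10/21)×0.7219 + (11/21)×0.8454 = 0.7866 bits

Information Gain = 0.7919 - 0.7866 = 0.0053 bits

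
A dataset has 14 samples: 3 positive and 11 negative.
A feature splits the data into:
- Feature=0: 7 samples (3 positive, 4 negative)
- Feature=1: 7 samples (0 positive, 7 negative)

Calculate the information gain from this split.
0.2570 bits

Information Gain = H(Y) - H(Y|Feature)

Before split:
P(positive) = 3/14 = 0.2143
H(Y) = 0.7496 bits

After split:
Feature=0: H = 0.9852 bits (weight = 7/14)
Feature=1: H = 0.0000 bits (weight = 7/14)
H(Y|Feature) = (7/14)×0.9852 + (7/14)×0.0000 = 0.4926 bits

Information Gain = 0.7496 - 0.4926 = 0.2570 bits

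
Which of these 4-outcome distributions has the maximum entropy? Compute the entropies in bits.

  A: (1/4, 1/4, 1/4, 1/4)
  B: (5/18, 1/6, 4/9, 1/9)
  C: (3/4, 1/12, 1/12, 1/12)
A

For a discrete distribution over n outcomes, entropy is maximized by the uniform distribution.

Computing entropies:
H(A) = 2.0000 bits
H(B) = 1.8163 bits
H(C) = 1.2075 bits

The uniform distribution (where all probabilities equal 1/4) achieves the maximum entropy of log_2(4) = 2.0000 bits.

Distribution A has the highest entropy.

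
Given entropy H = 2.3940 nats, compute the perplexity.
10.9572

Perplexity is e^H (or exp(H) for natural log).

H = 2.3940 nats
Perplexity = e^2.3940 = 10.9572

Interpretation: The model's uncertainty is equivalent to choosing uniformly among 11.0 options.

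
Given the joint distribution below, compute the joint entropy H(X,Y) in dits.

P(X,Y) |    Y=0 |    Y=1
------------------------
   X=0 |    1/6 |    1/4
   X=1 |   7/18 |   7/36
0.5780 dits

Joint entropy is H(X,Y) = -Σ_{x,y} p(x,y) log p(x,y).

Summing over all non-zero entries:
H(X,Y) = -[1/6·log_10(1/6) + 1/4·log_10(1/4) + 7/18·log_10(7/18) + 7/36·log_10(7/36)]
H(X,Y) = 0.5780 dits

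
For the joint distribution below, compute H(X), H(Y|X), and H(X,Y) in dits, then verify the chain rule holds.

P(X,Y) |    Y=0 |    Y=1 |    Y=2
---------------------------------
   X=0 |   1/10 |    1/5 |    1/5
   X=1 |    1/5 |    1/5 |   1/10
H(X,Y) = 0.7592, H(X) = 0.3010, H(Y|X) = 0.4581 (all in dits)

Chain rule: H(X,Y) = H(X) + H(Y|X)

Left side — joint entropy directly:
H(X,Y) = -Σ p(x,y) log p(x,y) = 0.7592 dits

Right side — compute H(Y|X) from the conditional distributions:
P(X) = (1/2, 1/2), so H(X) = 0.3010 dits
H(Y|X) = Σ_x P(X=x) · H(Y|X=x):
  P(Y|X=0) = (1/5, 2/5, 2/5), H(Y|X=0) = 0.4581, weight P(X=0) = 1/2
  P(Y|X=1) = (2/5, 2/5, 1/5), H(Y|X=1) = 0.4581, weight P(X=1) = 1/2
H(Y|X) = 0.4581 dits

H(X) + H(Y|X) = 0.3010 + 0.4581 = 0.7592 dits

Both sides equal 0.7592 dits. ✓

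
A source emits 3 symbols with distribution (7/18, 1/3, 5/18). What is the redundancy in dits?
0.0040 dits

Redundancy measures how far a source is from maximum entropy:
R = H_max - H(X)

Maximum entropy for 3 symbols: H_max = log_10(3) = 0.4771 dits
Actual entropy: H(X) = 0.4731 dits
Redundancy: R = 0.4771 - 0.4731 = 0.0040 dits

This redundancy represents potential for compression: the source could be compressed by 0.0040 dits per symbol.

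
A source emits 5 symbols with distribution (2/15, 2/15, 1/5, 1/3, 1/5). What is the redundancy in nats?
0.0622 nats

Redundancy measures how far a source is from maximum entropy:
R = H_max - H(X)

Maximum entropy for 5 symbols: H_max = log_e(5) = 1.6094 nats
Actual entropy: H(X) = 1.5473 nats
Redundancy: R = 1.6094 - 1.5473 = 0.0622 nats

This redundancy represents potential for compression: the source could be compressed by 0.0622 nats per symbol.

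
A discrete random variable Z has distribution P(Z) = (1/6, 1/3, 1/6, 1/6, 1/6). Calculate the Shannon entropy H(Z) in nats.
1.5607 nats

Shannon entropy is H(X) = -Σ p(x) log p(x).

For P = (1/6, 1/3, 1/6, 1/6, 1/6):
H = -1/6 × log_e(1/6) -1/3 × log_e(1/3) -1/6 × log_e(1/6) -1/6 × log_e(1/6) -1/6 × log_e(1/6)
H = 1.5607 nats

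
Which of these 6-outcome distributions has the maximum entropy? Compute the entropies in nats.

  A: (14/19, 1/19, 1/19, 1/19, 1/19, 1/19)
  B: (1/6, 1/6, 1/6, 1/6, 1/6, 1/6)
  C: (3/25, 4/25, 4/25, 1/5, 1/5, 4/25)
B

For a discrete distribution over n outcomes, entropy is maximized by the uniform distribution.

Computing entropies:
H(A) = 0.9999 nats
H(B) = 1.7918 nats
H(C) = 1.7778 nats

The uniform distribution (where all probabilities equal 1/6) achieves the maximum entropy of log_e(6) = 1.7918 nats.

Distribution B has the highest entropy.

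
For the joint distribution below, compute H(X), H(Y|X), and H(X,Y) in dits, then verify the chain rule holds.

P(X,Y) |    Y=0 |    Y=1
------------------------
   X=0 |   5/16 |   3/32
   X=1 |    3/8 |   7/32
H(X,Y) = 0.5584, H(X) = 0.2934, H(Y|X) = 0.2650 (all in dits)

Chain rule: H(X,Y) = H(X) + H(Y|X)

Left side — joint entropy directly:
H(X,Y) = -Σ p(x,y) log p(x,y) = 0.5584 dits

Right side — compute H(Y|X) from the conditional distributions:
P(X) = (13/32, 19/32), so H(X) = 0.2934 dits
H(Y|X) = Σ_x P(X=x) · H(Y|X=x):
  P(Y|X=0) = (10/13, 3/13), H(Y|X=0) = 0.2346, weight P(X=0) = 13/32
  P(Y|X=1) = (12/19, 7/19), H(Y|X=1) = 0.2858, weight P(X=1) = 19/32
H(Y|X) = 0.2650 dits

H(X) + H(Y|X) = 0.2934 + 0.2650 = 0.5584 dits

Both sides equal 0.5584 dits. ✓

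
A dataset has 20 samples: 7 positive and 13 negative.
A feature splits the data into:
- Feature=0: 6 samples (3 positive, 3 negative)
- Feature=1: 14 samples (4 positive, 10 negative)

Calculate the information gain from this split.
0.0299 bits

Information Gain = H(Y) - H(Y|Feature)

Before split:
P(positive) = 7/20 = 0.3500
H(Y) = 0.9341 bits

After split:
Feature=0: H = 1.0000 bits (weight = 6/20)
Feature=1: H = 0.8631 bits (weight = 14/20)
H(Y|Feature) = (6/20)×1.0000 + (14/20)×0.8631 = 0.9042 bits

Information Gain = 0.9341 - 0.9042 = 0.0299 bits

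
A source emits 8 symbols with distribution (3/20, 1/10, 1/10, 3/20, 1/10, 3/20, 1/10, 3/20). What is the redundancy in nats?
0.0201 nats

Redundancy measures how far a source is from maximum entropy:
R = H_max - H(X)

Maximum entropy for 8 symbols: H_max = log_e(8) = 2.0794 nats
Actual entropy: H(X) = 2.0593 nats
Redundancy: R = 2.0794 - 2.0593 = 0.0201 nats

This redundancy represents potential for compression: the source could be compressed by 0.0201 nats per symbol.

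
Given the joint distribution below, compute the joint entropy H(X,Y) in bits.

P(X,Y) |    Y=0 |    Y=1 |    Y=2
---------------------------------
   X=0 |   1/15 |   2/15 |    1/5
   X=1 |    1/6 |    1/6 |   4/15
2.4826 bits

Joint entropy is H(X,Y) = -Σ_{x,y} p(x,y) log p(x,y).

Summing over all non-zero entries:
H(X,Y) = -[1/15·log_2(1/15) + 2/15·log_2(2/15) + 1/5·log_2(1/5) + 1/6·log_2(1/6) + 1/6·log_2(1/6) + 4/15·log_2(4/15)]
H(X,Y) = 2.4826 bits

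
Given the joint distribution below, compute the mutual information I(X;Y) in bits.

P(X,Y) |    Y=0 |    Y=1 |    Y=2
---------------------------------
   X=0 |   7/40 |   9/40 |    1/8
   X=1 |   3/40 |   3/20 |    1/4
0.0694 bits

Mutual information: I(X;Y) = H(X) + H(Y) - H(X,Y)

Marginals:
P(X) = (21/40, 19/40), H(X) = 0.9982 bits
P(Y) = (1/4, 3/8, 3/8), H(Y) = 1.5613 bits

Joint entropy: H(X,Y) = 2.4901 bits

I(X;Y) = 0.9982 + 1.5613 - 2.4901 = 0.0694 bits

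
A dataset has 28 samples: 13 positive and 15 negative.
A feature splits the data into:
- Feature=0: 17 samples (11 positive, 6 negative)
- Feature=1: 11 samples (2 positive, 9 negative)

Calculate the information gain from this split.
0.1589 bits

Information Gain = H(Y) - H(Y|Feature)

Before split:
P(positive) = 13/28 = 0.4643
H(Y) = 0.9963 bits

After split:
Feature=0: H = 0.9367 bits (weight = 17/28)
Feature=1: H = 0.6840 bits (weight = 11/28)
H(Y|Feature) = (17/28)×0.9367 + (11/28)×0.6840 = 0.8374 bits

Information Gain = 0.9963 - 0.8374 = 0.1589 bits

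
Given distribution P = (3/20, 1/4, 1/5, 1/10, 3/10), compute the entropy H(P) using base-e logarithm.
1.5445 nats

Shannon entropy is H(X) = -Σ p(x) log p(x).

For P = (3/20, 1/4, 1/5, 1/10, 3/10):
H = -3/20 × log_e(3/20) -1/4 × log_e(1/4) -1/5 × log_e(1/5) -1/10 × log_e(1/10) -3/10 × log_e(3/10)
H = 1.5445 nats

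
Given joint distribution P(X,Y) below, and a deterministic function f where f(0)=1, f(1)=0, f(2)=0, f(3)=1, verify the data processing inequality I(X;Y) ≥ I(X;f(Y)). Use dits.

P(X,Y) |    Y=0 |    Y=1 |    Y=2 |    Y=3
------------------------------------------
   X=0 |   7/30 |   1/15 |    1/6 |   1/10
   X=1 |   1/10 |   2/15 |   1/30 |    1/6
I(X;Y) = 0.0377, I(X;f(Y)) = 0.0002, inequality holds: 0.0377 ≥ 0.0002

Data Processing Inequality: For any Markov chain X → Y → Z, we have I(X;Y) ≥ I(X;Z).

Here Z = f(Y) is a deterministic function of Y, forming X → Y → Z.

Original I(X;Y) = 0.0377 dits

After applying f:
P(X,Z) where Z=f(Y):
- P(X,Z=0) = P(X,Y=1) + P(X,Y=2)
- P(X,Z=1) = P(X,Y=0) + P(X,Y=3)

I(X;Z) = I(X;f(Y)) = 0.0002 dits

Verification: 0.0377 ≥ 0.0002 ✓

Information cannot be created by processing; the function f can only lose information about X.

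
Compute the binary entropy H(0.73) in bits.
0.8415 bits

The binary entropy function is:
H(p) = -p log(p) - (1-p) log(1-p)

H(0.73) = -0.73 × log_2(0.73) - 0.27 × log_2(0.27)
H(0.73) = 0.8415 bits

Note: Binary entropy is maximized at p=0.5 (H=1 bit) and minimized at p=0 or p=1 (H=0).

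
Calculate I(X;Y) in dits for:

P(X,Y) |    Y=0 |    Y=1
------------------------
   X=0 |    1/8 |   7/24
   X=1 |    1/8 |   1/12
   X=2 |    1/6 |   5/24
0.0117 dits

Mutual information: I(X;Y) = H(X) + H(Y) - H(X,Y)

Marginals:
P(X) = (5/12, 5/24, 3/8), H(X) = 0.4601 dits
P(Y) = (5/12, 7/12), H(Y) = 0.2950 dits

Joint entropy: H(X,Y) = 0.7434 dits

I(X;Y) = 0.4601 + 0.2950 - 0.7434 = 0.0117 dits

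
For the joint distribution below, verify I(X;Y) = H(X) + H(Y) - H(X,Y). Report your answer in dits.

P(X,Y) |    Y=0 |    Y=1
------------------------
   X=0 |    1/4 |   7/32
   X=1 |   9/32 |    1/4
I(X;Y) = 0.0000 dits

Mutual information has multiple equivalent forms:
- I(X;Y) = H(X) - H(X|Y)
- I(X;Y) = H(Y) - H(Y|X)
- I(X;Y) = H(X) + H(Y) - H(X,Y)

Computing all quantities:
H(X) = 0.3002, H(Y) = 0.3002, H(X,Y) = 0.6004
H(X|Y) = 0.3002, H(Y|X) = 0.3002

Verification:
H(X) - H(X|Y) = 0.3002 - 0.3002 = 0.0000
H(Y) - H(Y|X) = 0.3002 - 0.3002 = 0.0000
H(X) + H(Y) - H(X,Y) = 0.3002 + 0.3002 - 0.6004 = 0.0000

All forms give I(X;Y) = 0.0000 dits. ✓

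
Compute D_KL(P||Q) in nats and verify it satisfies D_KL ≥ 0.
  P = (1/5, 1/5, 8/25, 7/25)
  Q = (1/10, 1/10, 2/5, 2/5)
0.1060 nats

KL divergence satisfies the Gibbs inequality: D_KL(P||Q) ≥ 0 for all distributions P, Q.

D_KL(P||Q) = Σ p(x) log(p(x)/q(x))
Term by term:
  x=0: 1/5 × log_e[(1/5)/(1/10)] = 0.1386
  x=1: 1/5 × log_e[(1/5)/(1/10)] = 0.1386
  x=2: 8/25 × log_e[(8/25)/(2/5)] = -0.0714
  x=3: 7/25 × log_e[(7/25)/(2/5)] = -0.0999
D_KL(P||Q) = 0.1060 nats

D_KL(P||Q) = 0.1060 ≥ 0 ✓

This non-negativity is a fundamental property: relative entropy cannot be negative because it measures how different Q is from P.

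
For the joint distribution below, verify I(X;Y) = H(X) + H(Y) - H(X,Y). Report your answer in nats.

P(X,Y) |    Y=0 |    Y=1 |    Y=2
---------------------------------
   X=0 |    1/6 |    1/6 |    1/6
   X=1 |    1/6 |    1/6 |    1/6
I(X;Y) = 0.0000 nats

Mutual information has multiple equivalent forms:
- I(X;Y) = H(X) - H(X|Y)
- I(X;Y) = H(Y) - H(Y|X)
- I(X;Y) = H(X) + H(Y) - H(X,Y)

Computing all quantities:
H(X) = 0.6931, H(Y) = 1.0986, H(X,Y) = 1.7918
H(X|Y) = 0.6931, H(Y|X) = 1.0986

Verification:
H(X) - H(X|Y) = 0.6931 - 0.6931 = 0.0000
H(Y) - H(Y|X) = 1.0986 - 1.0986 = 0.0000
H(X) + H(Y) - H(X,Y) = 0.6931 + 1.0986 - 1.7918 = 0.0000

All forms give I(X;Y) = 0.0000 nats. ✓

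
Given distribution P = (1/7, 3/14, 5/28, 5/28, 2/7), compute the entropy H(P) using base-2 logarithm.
2.2813 bits

Shannon entropy is H(X) = -Σ p(x) log p(x).

For P = (1/7, 3/14, 5/28, 5/28, 2/7):
H = -1/7 × log_2(1/7) -3/14 × log_2(3/14) -5/28 × log_2(5/28) -5/28 × log_2(5/28) -2/7 × log_2(2/7)
H = 2.2813 bits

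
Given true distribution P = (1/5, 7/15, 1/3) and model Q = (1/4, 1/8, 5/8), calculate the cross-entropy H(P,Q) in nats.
1.4043 nats

Cross-entropy: H(P,Q) = -Σ p(x) log q(x)

Alternatively: H(P,Q) = H(P) + D_KL(P||Q)
H(P) = 1.0438 nats
D_KL(P||Q) = 0.3606 nats

H(P,Q) = 1.0438 + 0.3606 = 1.4043 nats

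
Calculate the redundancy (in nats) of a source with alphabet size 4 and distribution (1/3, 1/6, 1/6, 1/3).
0.0566 nats

Redundancy measures how far a source is from maximum entropy:
R = H_max - H(X)

Maximum entropy for 4 symbols: H_max = log_e(4) = 1.3863 nats
Actual entropy: H(X) = 1.3297 nats
Redundancy: R = 1.3863 - 1.3297 = 0.0566 nats

This redundancy represents potential for compression: the source could be compressed by 0.0566 nats per symbol.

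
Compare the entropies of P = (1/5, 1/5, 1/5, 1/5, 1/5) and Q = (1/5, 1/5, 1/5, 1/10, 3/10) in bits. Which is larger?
P

Computing entropies in bits:
H(P) = 2.3219
H(Q) = 2.2464

Distribution P has higher entropy.

Intuition: The distribution closer to uniform (more spread out) has higher entropy.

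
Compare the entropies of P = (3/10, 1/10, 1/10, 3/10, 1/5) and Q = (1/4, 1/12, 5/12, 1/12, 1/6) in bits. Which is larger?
P

Computing entropies in bits:
H(P) = 2.1710
H(Q) = 2.0546

Distribution P has higher entropy.

Intuition: The distribution closer to uniform (more spread out) has higher entropy.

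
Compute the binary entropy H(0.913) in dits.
0.1284 dits

The binary entropy function is:
H(p) = -p log(p) - (1-p) log(1-p)

H(0.913) = -0.913 × log_10(0.913) - 0.087 × log_10(0.087)
H(0.913) = 0.1284 dits

Note: Binary entropy is maximized at p=0.5 (H=1 bit) and minimized at p=0 or p=1 (H=0).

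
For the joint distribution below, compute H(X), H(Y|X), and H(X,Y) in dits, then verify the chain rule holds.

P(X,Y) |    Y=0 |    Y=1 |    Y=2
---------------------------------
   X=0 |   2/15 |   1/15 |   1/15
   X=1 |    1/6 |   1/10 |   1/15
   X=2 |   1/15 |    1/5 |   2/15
H(X,Y) = 0.9165, H(X) = 0.4713, H(Y|X) = 0.4452 (all in dits)

Chain rule: H(X,Y) = H(X) + H(Y|X)

Left side — joint entropy directly:
H(X,Y) = -Σ p(x,y) log p(x,y) = 0.9165 dits

Right side — compute H(Y|X) from the conditional distributions:
P(X) = (4/15, 1/3, 2/5), so H(X) = 0.4713 dits
H(Y|X) = Σ_x P(X=x) · H(Y|X=x):
  P(Y|X=0) = (1/2, 1/4, 1/4), H(Y|X=0) = 0.4515, weight P(X=0) = 4/15
  P(Y|X=1) = (1/2, 3/10, 1/5), H(Y|X=1) = 0.4472, weight P(X=1) = 1/3
  P(Y|X=2) = (1/6, 1/2, 1/3), H(Y|X=2) = 0.4392, weight P(X=2) = 2/5
H(Y|X) = 0.4452 dits

H(X) + H(Y|X) = 0.4713 + 0.4452 = 0.9165 dits

Both sides equal 0.9165 dits. ✓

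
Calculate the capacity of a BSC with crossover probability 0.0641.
0.6565 bits

For a binary symmetric channel (BSC) with error probability p:
Capacity C = 1 - H(p) bits per symbol

where H(p) = -p log₂(p) - (1-p) log₂(1-p) is the binary entropy function.

H(0.0641) = 0.3435 bits
C = 1 - 0.3435 = 0.6565 bits per symbol

This means we can reliably transmit up to 0.6565 bits of information per channel use.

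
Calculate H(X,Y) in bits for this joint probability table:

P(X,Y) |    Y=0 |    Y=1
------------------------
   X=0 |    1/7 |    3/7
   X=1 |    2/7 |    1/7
1.8424 bits

Joint entropy is H(X,Y) = -Σ_{x,y} p(x,y) log p(x,y).

Summing over all non-zero entries:
H(X,Y) = -[1/7·log_2(1/7) + 3/7·log_2(3/7) + 2/7·log_2(2/7) + 1/7·log_2(1/7)]
H(X,Y) = 1.8424 bits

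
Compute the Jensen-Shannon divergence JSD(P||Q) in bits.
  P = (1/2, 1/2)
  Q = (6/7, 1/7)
0.1101 bits

Jensen-Shannon divergence is:
JSD(P||Q) = 0.5 × D_KL(P||M) + 0.5 × D_KL(Q||M)
where M = 0.5 × (P + Q) is the mixture distribution.

M = 0.5 × (1/2, 1/2) + 0.5 × (6/7, 1/7) = (19/28, 9/28)

D_KL(P||M) = 0.0984 bits
D_KL(Q||M) = 0.1218 bits

JSD(P||Q) = 0.5 × 0.0984 + 0.5 × 0.1218 = 0.1101 bits

Unlike KL divergence, JSD is symmetric and bounded: 0 ≤ JSD ≤ log(2).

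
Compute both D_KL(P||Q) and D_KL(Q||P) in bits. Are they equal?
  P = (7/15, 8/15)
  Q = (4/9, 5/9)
D_KL(P||Q) = 0.0014, D_KL(Q||P) = 0.0014

KL divergence is not symmetric: D_KL(P||Q) ≠ D_KL(Q||P) in general.

D_KL(P||Q) = 0.0014 bits
D_KL(Q||P) = 0.0014 bits

In this case they happen to be equal (to 4 decimal places).

This asymmetry is why KL divergence is not a true distance metric.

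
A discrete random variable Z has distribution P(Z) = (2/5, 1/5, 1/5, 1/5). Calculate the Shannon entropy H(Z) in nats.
1.3322 nats

Shannon entropy is H(X) = -Σ p(x) log p(x).

For P = (2/5, 1/5, 1/5, 1/5):
H = -2/5 × log_e(2/5) -1/5 × log_e(1/5) -1/5 × log_e(1/5) -1/5 × log_e(1/5)
H = 1.3322 nats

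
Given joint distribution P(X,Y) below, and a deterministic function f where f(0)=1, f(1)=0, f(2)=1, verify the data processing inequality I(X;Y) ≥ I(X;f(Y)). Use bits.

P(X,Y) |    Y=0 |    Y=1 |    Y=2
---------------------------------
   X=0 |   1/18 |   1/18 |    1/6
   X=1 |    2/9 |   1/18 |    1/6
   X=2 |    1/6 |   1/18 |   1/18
I(X;Y) = 0.0943, I(X;f(Y)) = 0.0074, inequality holds: 0.0943 ≥ 0.0074

Data Processing Inequality: For any Markov chain X → Y → Z, we have I(X;Y) ≥ I(X;Z).

Here Z = f(Y) is a deterministic function of Y, forming X → Y → Z.

Original I(X;Y) = 0.0943 bits

After applying f:
P(X,Z) where Z=f(Y):
- P(X,Z=0) = P(X,Y=1)
- P(X,Z=1) = P(X,Y=0) + P(X,Y=2)

I(X;Z) = I(X;f(Y)) = 0.0074 bits

Verification: 0.0943 ≥ 0.0074 ✓

Information cannot be created by processing; the function f can only lose information about X.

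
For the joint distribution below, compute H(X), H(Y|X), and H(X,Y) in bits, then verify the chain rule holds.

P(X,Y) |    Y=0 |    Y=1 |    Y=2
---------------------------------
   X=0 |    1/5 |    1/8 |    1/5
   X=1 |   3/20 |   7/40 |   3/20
H(X,Y) = 2.5649, H(X) = 0.9982, H(Y|X) = 1.5667 (all in bits)

Chain rule: H(X,Y) = H(X) + H(Y|X)

Left side — joint entropy directly:
H(X,Y) = -Σ p(x,y) log p(x,y) = 2.5649 bits

Right side — compute H(Y|X) from the conditional distributions:
P(X) = (21/40, 19/40), so H(X) = 0.9982 bits
H(Y|X) = Σ_x P(X=x) · H(Y|X=x):
  P(Y|X=0) = (8/21, 5/21, 8/21), H(Y|X=0) = 1.5538, weight P(X=0) = 21/40
  P(Y|X=1) = (6/19, 7/19, 6/19), H(Y|X=1) = 1.5810, weight P(X=1) = 19/40
H(Y|X) = 1.5667 bits

H(X) + H(Y|X) = 0.9982 + 1.5667 = 2.5649 bits

Both sides equal 2.5649 bits. ✓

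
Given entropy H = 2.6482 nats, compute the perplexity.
14.1286

Perplexity is e^H (or exp(H) for natural log).

H = 2.6482 nats
Perplexity = e^2.6482 = 14.1286

Interpretation: The model's uncertainty is equivalent to choosing uniformly among 14.1 options.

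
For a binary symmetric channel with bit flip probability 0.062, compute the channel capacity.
0.6647 bits

For a binary symmetric channel (BSC) with error probability p:
Capacity C = 1 - H(p) bits per symbol

where H(p) = -p log₂(p) - (1-p) log₂(1-p) is the binary entropy function.

H(0.062) = 0.3353 bits
C = 1 - 0.3353 = 0.6647 bits per symbol

This means we can reliably transmit up to 0.6647 bits of information per channel use.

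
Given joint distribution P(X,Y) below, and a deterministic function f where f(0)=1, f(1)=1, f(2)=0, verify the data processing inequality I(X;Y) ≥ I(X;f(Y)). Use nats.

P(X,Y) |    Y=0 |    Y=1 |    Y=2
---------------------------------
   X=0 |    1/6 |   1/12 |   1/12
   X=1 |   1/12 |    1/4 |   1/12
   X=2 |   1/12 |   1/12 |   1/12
I(X;Y) = 0.0604, I(X;f(Y)) = 0.0073, inequality holds: 0.0604 ≥ 0.0073

Data Processing Inequality: For any Markov chain X → Y → Z, we have I(X;Y) ≥ I(X;Z).

Here Z = f(Y) is a deterministic function of Y, forming X → Y → Z.

Original I(X;Y) = 0.0604 nats

After applying f:
P(X,Z) where Z=f(Y):
- P(X,Z=0) = P(X,Y=2)
- P(X,Z=1) = P(X,Y=0) + P(X,Y=1)

I(X;Z) = I(X;f(Y)) = 0.0073 nats

Verification: 0.0604 ≥ 0.0073 ✓

Information cannot be created by processing; the function f can only lose information about X.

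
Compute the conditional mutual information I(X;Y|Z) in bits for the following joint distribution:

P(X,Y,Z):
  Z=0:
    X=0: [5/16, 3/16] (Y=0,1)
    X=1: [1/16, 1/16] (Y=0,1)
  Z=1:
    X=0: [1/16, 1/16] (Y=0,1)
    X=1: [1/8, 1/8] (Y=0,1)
0.0046 bits

Conditional mutual information: I(X;Y|Z) = H(X|Z) + H(Y|Z) - H(X,Y|Z)

H(Z) = 0.9544
H(X,Z) = 1.7500 → H(X|Z) = 0.7956
H(Y,Z) = 1.9363 → H(Y|Z) = 0.9818
H(X,Y,Z) = 2.7272 → H(X,Y|Z) = 1.7728

I(X;Y|Z) = 0.7956 + 0.9818 - 1.7728 = 0.0046 bits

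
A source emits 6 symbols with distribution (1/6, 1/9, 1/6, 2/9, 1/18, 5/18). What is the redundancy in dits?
0.0433 dits

Redundancy measures how far a source is from maximum entropy:
R = H_max - H(X)

Maximum entropy for 6 symbols: H_max = log_10(6) = 0.7782 dits
Actual entropy: H(X) = 0.7348 dits
Redundancy: R = 0.7782 - 0.7348 = 0.0433 dits

This redundancy represents potential for compression: the source could be compressed by 0.0433 dits per symbol.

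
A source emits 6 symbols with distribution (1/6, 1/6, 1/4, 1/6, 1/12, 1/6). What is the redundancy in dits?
0.0189 dits

Redundancy measures how far a source is from maximum entropy:
R = H_max - H(X)

Maximum entropy for 6 symbols: H_max = log_10(6) = 0.7782 dits
Actual entropy: H(X) = 0.7592 dits
Redundancy: R = 0.7782 - 0.7592 = 0.0189 dits

This redundancy represents potential for compression: the source could be compressed by 0.0189 dits per symbol.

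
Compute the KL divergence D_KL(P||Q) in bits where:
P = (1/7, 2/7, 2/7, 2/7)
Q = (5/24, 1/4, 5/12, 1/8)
0.1625 bits

KL divergence: D_KL(P||Q) = Σ p(x) log(p(x)/q(x))

Computing term by term:
  x=0: 1/7 × log_2[(1/7)/(5/24)] = 1/7 × -0.5443 = -0.0778
  x=1: 2/7 × log_2[(2/7)/(1/4)] = 2/7 × 0.1926 = 0.0550
  x=2: 2/7 × log_2[(2/7)/(5/12)] = 2/7 × -0.5443 = -0.1555
  x=3: 2/7 × log_2[(2/7)/(1/8)] = 2/7 × 1.1926 = 0.3408

D_KL(P||Q) = 0.1625 bits

Note: KL divergence is always non-negative and equals 0 iff P = Q.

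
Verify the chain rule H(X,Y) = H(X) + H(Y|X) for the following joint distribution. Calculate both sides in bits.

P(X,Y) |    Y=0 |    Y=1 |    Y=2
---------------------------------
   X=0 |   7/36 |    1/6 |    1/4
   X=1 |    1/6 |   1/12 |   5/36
H(X,Y) = 2.5153, H(X) = 0.9641, H(Y|X) = 1.5513 (all in bits)

Chain rule: H(X,Y) = H(X) + H(Y|X)

Left side — joint entropy directly:
H(X,Y) = -Σ p(x,y) log p(x,y) = 2.5153 bits

Right side — compute H(Y|X) from the conditional distributions:
P(X) = (11/18, 7/18), so H(X) = 0.9641 bits
H(Y|X) = Σ_x P(X=x) · H(Y|X=x):
  P(Y|X=0) = (7/22, 3/11, 9/22), H(Y|X=0) = 1.5644, weight P(X=0) = 11/18
  P(Y|X=1) = (3/7, 3/14, 5/14), H(Y|X=1) = 1.5306, weight P(X=1) = 7/18
H(Y|X) = 1.5513 bits

H(X) + H(Y|X) = 0.9641 + 1.5513 = 2.5153 bits

Both sides equal 2.5153 bits. ✓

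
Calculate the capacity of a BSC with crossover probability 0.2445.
0.1976 bits

For a binary symmetric channel (BSC) with error probability p:
Capacity C = 1 - H(p) bits per symbol

where H(p) = -p log₂(p) - (1-p) log₂(1-p) is the binary entropy function.

H(0.2445) = 0.8024 bits
C = 1 - 0.8024 = 0.1976 bits per symbol

This means we can reliably transmit up to 0.1976 bits of information per channel use.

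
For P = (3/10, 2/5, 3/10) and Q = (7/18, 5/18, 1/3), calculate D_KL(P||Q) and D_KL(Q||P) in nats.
D_KL(P||Q) = 0.0364, D_KL(Q||P) = 0.0348

KL divergence is not symmetric: D_KL(P||Q) ≠ D_KL(Q||P) in general.

D_KL(P||Q) = 0.0364 nats
D_KL(Q||P) = 0.0348 nats

No, they are not equal!

This asymmetry is why KL divergence is not a true distance metric.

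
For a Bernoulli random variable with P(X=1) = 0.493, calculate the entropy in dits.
0.3010 dits

The binary entropy function is:
H(p) = -p log(p) - (1-p) log(1-p)

H(0.493) = -0.493 × log_10(0.493) - 0.507 × log_10(0.507)
H(0.493) = 0.3010 dits

Note: Binary entropy is maximized at p=0.5 (H=1 bit) and minimized at p=0 or p=1 (H=0).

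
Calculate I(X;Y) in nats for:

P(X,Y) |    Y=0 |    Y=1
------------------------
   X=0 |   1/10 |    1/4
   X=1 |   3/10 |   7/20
0.0150 nats

Mutual information: I(X;Y) = H(X) + H(Y) - H(X,Y)

Marginals:
P(X) = (7/20, 13/20), H(X) = 0.6474 nats
P(Y) = (2/5, 3/5), H(Y) = 0.6730 nats

Joint entropy: H(X,Y) = 1.3055 nats

I(X;Y) = 0.6474 + 0.6730 - 1.3055 = 0.0150 nats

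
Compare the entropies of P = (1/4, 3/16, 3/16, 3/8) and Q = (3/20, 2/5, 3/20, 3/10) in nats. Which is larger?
P

Computing entropies in nats:
H(P) = 1.3421
H(Q) = 1.2968

Distribution P has higher entropy.

Intuition: The distribution closer to uniform (more spread out) has higher entropy.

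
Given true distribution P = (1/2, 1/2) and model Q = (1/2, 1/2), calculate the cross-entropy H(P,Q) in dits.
0.3010 dits

Cross-entropy: H(P,Q) = -Σ p(x) log q(x)

Alternatively: H(P,Q) = H(P) + D_KL(P||Q)
H(P) = 0.3010 dits
D_KL(P||Q) = 0.0000 dits

H(P,Q) = 0.3010 + 0.0000 = 0.3010 dits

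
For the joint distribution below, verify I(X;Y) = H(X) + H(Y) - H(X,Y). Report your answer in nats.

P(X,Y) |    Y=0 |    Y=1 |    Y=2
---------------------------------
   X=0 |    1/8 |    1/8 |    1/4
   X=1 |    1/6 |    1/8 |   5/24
I(X;Y) = 0.0049 nats

Mutual information has multiple equivalent forms:
- I(X;Y) = H(X) - H(X|Y)
- I(X;Y) = H(Y) - H(Y|X)
- I(X;Y) = H(X) + H(Y) - H(X,Y)

Computing all quantities:
H(X) = 0.6931, H(Y) = 1.0635, H(X,Y) = 1.7518
H(X|Y) = 0.6883, H(Y|X) = 1.0586

Verification:
H(X) - H(X|Y) = 0.6931 - 0.6883 = 0.0049
H(Y) - H(Y|X) = 1.0635 - 1.0586 = 0.0049
H(X) + H(Y) - H(X,Y) = 0.6931 + 1.0635 - 1.7518 = 0.0049

All forms give I(X;Y) = 0.0049 nats. ✓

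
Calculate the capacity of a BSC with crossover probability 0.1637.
0.3569 bits

For a binary symmetric channel (BSC) with error probability p:
Capacity C = 1 - H(p) bits per symbol

where H(p) = -p log₂(p) - (1-p) log₂(1-p) is the binary entropy function.

H(0.1637) = 0.6431 bits
C = 1 - 0.6431 = 0.3569 bits per symbol

This means we can reliably transmit up to 0.3569 bits of information per channel use.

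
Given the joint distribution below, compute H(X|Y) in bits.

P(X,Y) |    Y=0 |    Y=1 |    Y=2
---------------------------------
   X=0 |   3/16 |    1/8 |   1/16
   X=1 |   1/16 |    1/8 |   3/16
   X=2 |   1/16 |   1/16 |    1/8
1.4512 bits

Using the chain rule: H(X|Y) = H(X,Y) - H(Y)

First, compute H(X,Y) = 3.0306 bits

Marginal P(Y) = (5/16, 5/16, 3/8)
H(Y) = 1.5794 bits

H(X|Y) = H(X,Y) - H(Y) = 3.0306 - 1.5794 = 1.4512 bits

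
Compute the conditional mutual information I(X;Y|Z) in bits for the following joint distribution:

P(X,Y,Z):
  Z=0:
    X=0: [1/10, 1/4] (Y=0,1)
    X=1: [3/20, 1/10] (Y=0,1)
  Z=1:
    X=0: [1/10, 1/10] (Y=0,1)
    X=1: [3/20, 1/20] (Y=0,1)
0.0626 bits

Conditional mutual information: I(X;Y|Z) = H(X|Z) + H(Y|Z) - H(X,Y|Z)

H(Z) = 0.9710
H(X,Z) = 1.9589 → H(X|Z) = 0.9879
H(Y,Z) = 1.9406 → H(Y|Z) = 0.9697
H(X,Y,Z) = 2.8660 → H(X,Y|Z) = 1.8950

I(X;Y|Z) = 0.9879 + 0.9697 - 1.8950 = 0.0626 bits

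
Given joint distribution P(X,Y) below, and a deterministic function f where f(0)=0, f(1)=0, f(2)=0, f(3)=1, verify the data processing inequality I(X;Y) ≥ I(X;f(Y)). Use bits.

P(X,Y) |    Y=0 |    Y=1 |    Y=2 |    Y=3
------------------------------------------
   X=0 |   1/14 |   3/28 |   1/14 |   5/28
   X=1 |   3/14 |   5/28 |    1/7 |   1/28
I(X;Y) = 0.1447, I(X;f(Y)) = 0.1369, inequality holds: 0.1447 ≥ 0.1369

Data Processing Inequality: For any Markov chain X → Y → Z, we have I(X;Y) ≥ I(X;Z).

Here Z = f(Y) is a deterministic function of Y, forming X → Y → Z.

Original I(X;Y) = 0.1447 bits

After applying f:
P(X,Z) where Z=f(Y):
- P(X,Z=0) = P(X,Y=0) + P(X,Y=1) + P(X,Y=2)
- P(X,Z=1) = P(X,Y=3)

I(X;Z) = I(X;f(Y)) = 0.1369 bits

Verification: 0.1447 ≥ 0.1369 ✓

Information cannot be created by processing; the function f can only lose information about X.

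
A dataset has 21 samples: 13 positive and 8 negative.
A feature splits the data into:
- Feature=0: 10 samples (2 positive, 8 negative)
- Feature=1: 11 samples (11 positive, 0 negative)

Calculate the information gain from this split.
0.6149 bits

Information Gain = H(Y) - H(Y|Feature)

Before split:
P(positive) = 13/21 = 0.6190
H(Y) = 0.9587 bits

After split:
Feature=0: H = 0.7219 bits (weight = 10/21)
Feature=1: H = 0.0000 bits (weight = 11/21)
H(Y|Feature) = (10/21)×0.7219 + (11/21)×0.0000 = 0.3438 bits

Information Gain = 0.9587 - 0.3438 = 0.6149 bits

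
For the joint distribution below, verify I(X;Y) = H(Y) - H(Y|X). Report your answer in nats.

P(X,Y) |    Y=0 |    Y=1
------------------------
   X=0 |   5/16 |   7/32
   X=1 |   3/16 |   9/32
I(X;Y) = 0.0178 nats

Mutual information has multiple equivalent forms:
- I(X;Y) = H(X) - H(X|Y)
- I(X;Y) = H(Y) - H(Y|X)
- I(X;Y) = H(X) + H(Y) - H(X,Y)

Computing all quantities:
H(X) = 0.6912, H(Y) = 0.6931, H(X,Y) = 1.3666
H(X|Y) = 0.6734, H(Y|X) = 0.6754

Verification:
H(X) - H(X|Y) = 0.6912 - 0.6734 = 0.0178
H(Y) - H(Y|X) = 0.6931 - 0.6754 = 0.0178
H(X) + H(Y) - H(X,Y) = 0.6912 + 0.6931 - 1.3666 = 0.0178

All forms give I(X;Y) = 0.0178 nats. ✓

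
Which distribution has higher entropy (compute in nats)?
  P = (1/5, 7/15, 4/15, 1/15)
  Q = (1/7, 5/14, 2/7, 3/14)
Q

Computing entropies in nats:
H(P) = 1.2106
H(Q) = 1.3337

Distribution Q has higher entropy.

Intuition: The distribution closer to uniform (more spread out) has higher entropy.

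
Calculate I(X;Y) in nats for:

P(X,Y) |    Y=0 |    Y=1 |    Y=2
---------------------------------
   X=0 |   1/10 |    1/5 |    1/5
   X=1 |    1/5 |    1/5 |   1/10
0.0340 nats

Mutual information: I(X;Y) = H(X) + H(Y) - H(X,Y)

Marginals:
P(X) = (1/2, 1/2), H(X) = 0.6931 nats
P(Y) = (3/10, 2/5, 3/10), H(Y) = 1.0889 nats

Joint entropy: H(X,Y) = 1.7481 nats

I(X;Y) = 0.6931 + 1.0889 - 1.7481 = 0.0340 nats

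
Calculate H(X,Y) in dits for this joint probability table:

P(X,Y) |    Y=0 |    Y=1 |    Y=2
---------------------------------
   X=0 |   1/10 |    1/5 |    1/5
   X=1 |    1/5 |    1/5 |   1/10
0.7592 dits

Joint entropy is H(X,Y) = -Σ_{x,y} p(x,y) log p(x,y).

Summing over all non-zero entries:
H(X,Y) = -[1/10·log_10(1/10) + 1/5·log_10(1/5) + 1/5·log_10(1/5) + 1/5·log_10(1/5) + 1/5·log_10(1/5) + 1/10·log_10(1/10)]
H(X,Y) = 0.7592 dits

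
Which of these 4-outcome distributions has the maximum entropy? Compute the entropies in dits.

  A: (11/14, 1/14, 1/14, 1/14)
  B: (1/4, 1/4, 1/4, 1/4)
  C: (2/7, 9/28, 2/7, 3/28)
B

For a discrete distribution over n outcomes, entropy is maximized by the uniform distribution.

Computing entropies:
H(A) = 0.3279 dits
H(B) = 0.6021 dits
H(C) = 0.5733 dits

The uniform distribution (where all probabilities equal 1/4) achieves the maximum entropy of log_10(4) = 0.6021 dits.

Distribution B has the highest entropy.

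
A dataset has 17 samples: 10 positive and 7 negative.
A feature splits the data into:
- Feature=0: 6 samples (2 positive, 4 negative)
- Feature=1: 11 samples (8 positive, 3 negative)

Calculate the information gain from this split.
0.1063 bits

Information Gain = H(Y) - H(Y|Feature)

Before split:
P(positive) = 10/17 = 0.5882
H(Y) = 0.9774 bits

After split:
Feature=0: H = 0.9183 bits (weight = 6/17)
Feature=1: H = 0.8454 bits (weight = 11/17)
H(Y|Feature) = (6/17)×0.9183 + (11/17)×0.8454 = 0.8711 bits

Information Gain = 0.9774 - 0.8711 = 0.1063 bits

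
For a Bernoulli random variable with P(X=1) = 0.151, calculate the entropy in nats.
0.4244 nats

The binary entropy function is:
H(p) = -p log(p) - (1-p) log(1-p)

H(0.151) = -0.151 × log_e(0.151) - 0.849 × log_e(0.849)
H(0.151) = 0.4244 nats

Note: Binary entropy is maximized at p=0.5 (H=1 bit) and minimized at p=0 or p=1 (H=0).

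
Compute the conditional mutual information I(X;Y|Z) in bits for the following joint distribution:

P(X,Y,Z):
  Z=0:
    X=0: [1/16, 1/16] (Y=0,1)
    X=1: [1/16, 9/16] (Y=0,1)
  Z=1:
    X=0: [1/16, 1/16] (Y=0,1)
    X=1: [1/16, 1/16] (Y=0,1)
0.0694 bits

Conditional mutual information: I(X;Y|Z) = H(X|Z) + H(Y|Z) - H(X,Y|Z)

H(Z) = 0.8113
H(X,Z) = 1.5488 → H(X|Z) = 0.7375
H(Y,Z) = 1.5488 → H(Y|Z) = 0.7375
H(X,Y,Z) = 2.2169 → H(X,Y|Z) = 1.4056

I(X;Y|Z) = 0.7375 + 0.7375 - 1.4056 = 0.0694 bits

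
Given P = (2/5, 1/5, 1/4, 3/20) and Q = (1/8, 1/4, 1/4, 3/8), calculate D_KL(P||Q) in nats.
0.2832 nats

KL divergence: D_KL(P||Q) = Σ p(x) log(p(x)/q(x))

Computing term by term:
  x=0: 2/5 × log_e[(2/5)/(1/8)] = 2/5 × 1.1632 = 0.4653
  x=1: 1/5 × log_e[(1/5)/(1/4)] = 1/5 × -0.2231 = -0.0446
  x=2: 1/4 × log_e[(1/4)/(1/4)] = 1/4 × 0.0000 = 0.0000
  x=3: 3/20 × log_e[(3/20)/(3/8)] = 3/20 × -0.9163 = -0.1374

D_KL(P||Q) = 0.2832 nats

Note: KL divergence is always non-negative and equals 0 iff P = Q.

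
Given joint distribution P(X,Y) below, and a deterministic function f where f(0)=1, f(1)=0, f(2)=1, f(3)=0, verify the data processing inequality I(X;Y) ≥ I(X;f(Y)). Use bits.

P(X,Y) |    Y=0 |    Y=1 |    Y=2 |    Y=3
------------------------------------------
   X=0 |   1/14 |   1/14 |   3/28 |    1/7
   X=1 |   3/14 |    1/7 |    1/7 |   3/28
I(X;Y) = 0.0454, I(X;f(Y)) = 0.0124, inequality holds: 0.0454 ≥ 0.0124

Data Processing Inequality: For any Markov chain X → Y → Z, we have I(X;Y) ≥ I(X;Z).

Here Z = f(Y) is a deterministic function of Y, forming X → Y → Z.

Original I(X;Y) = 0.0454 bits

After applying f:
P(X,Z) where Z=f(Y):
- P(X,Z=0) = P(X,Y=1) + P(X,Y=3)
- P(X,Z=1) = P(X,Y=0) + P(X,Y=2)

I(X;Z) = I(X;f(Y)) = 0.0124 bits

Verification: 0.0454 ≥ 0.0124 ✓

Information cannot be created by processing; the function f can only lose information about X.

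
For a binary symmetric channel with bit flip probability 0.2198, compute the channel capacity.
0.2402 bits

For a binary symmetric channel (BSC) with error probability p:
Capacity C = 1 - H(p) bits per symbol

where H(p) = -p log₂(p) - (1-p) log₂(1-p) is the binary entropy function.

H(0.2198) = 0.7598 bits
C = 1 - 0.7598 = 0.2402 bits per symbol

This means we can reliably transmit up to 0.2402 bits of information per channel use.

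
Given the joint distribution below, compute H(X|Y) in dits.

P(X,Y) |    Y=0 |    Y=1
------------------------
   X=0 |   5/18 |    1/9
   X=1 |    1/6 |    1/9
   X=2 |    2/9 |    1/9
0.4710 dits

Using the chain rule: H(X|Y) = H(X,Y) - H(Y)

First, compute H(X,Y) = 0.7475 dits

Marginal P(Y) = (2/3, 1/3)
H(Y) = 0.2764 dits

H(X|Y) = H(X,Y) - H(Y) = 0.7475 - 0.2764 = 0.4710 dits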